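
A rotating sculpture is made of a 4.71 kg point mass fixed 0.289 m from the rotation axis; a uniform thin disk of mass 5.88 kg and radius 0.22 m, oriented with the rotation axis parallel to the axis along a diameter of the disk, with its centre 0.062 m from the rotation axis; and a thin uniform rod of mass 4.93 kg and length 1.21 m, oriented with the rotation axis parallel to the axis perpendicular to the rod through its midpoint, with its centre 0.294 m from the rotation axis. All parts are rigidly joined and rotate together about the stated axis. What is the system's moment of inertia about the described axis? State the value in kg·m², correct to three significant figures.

1.51

Point mass: I_cm = 0; centre at d = 0.289 m, so I = I_cm + Md² gives I = 0 + (4.71)(0.289)² = 0.39338 kg·m².
Thin disk: I_cm = (1/4)MR² = (1/4)(5.88)(0.22)² = 0.071148 kg·m²; centre at d = 0.062 m, so I = I_cm + Md² gives I = 0.071148 + (5.88)(0.062)² = 0.093751 kg·m².
Thin rod: I_cm = (1/12)ML² = (1/12)(4.93)(1.21)² = 0.6015 kg·m²; centre at d = 0.294 m, so I = I_cm + Md² gives I = 0.6015 + (4.93)(0.294)² = 1.0276 kg·m².
Total I = 0.39338 + 0.093751 + 1.0276 = 1.5148 kg·m².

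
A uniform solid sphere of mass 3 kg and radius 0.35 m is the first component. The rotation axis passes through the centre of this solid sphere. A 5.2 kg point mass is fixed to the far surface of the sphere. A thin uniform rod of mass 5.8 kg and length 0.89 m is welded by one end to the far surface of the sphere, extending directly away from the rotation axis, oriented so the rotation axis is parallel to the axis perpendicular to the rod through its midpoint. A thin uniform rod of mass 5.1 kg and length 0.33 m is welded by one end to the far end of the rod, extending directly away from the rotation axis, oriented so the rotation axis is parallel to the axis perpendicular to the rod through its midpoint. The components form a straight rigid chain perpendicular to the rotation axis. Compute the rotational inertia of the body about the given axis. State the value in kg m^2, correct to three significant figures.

14.9

Solid sphere: I_cm = (2/5)MR² = (2/5)(3)(0.35)² = 0.147 kg m^2; axis through the centre, so I = 0.147 kg m^2.
Point mass: I_cm = 0; centre at d = 0.35 m, so the parallel axis theorem gives I = 0 + (5.2)(0.35)² = 0.637 kg m^2.
Thin rod: I_cm = (1/12)ML² = (1/12)(5.8)(0.89)² = 0.38285 kg m^2; centre at d = 0.35 + 0.445 = 0.795 m, so the parallel axis theorem gives I = 0.38285 + (5.8)(0.795)² = 4.0486 kg m^2.
Thin rod: I_cm = (1/12)ML² = (1/12)(5.1)(0.33)² = 0.046282 kg m^2; centre at d = 0.35 + 0.445 + 0.445 + 0.165 = 1.405 m, so the parallel axis theorem gives I = 0.046282 + (5.1)(1.405)² = 10.114 kg m^2.
Total I = 0.147 + 0.637 + 4.0486 + 10.114 = 14.946 kg m^2.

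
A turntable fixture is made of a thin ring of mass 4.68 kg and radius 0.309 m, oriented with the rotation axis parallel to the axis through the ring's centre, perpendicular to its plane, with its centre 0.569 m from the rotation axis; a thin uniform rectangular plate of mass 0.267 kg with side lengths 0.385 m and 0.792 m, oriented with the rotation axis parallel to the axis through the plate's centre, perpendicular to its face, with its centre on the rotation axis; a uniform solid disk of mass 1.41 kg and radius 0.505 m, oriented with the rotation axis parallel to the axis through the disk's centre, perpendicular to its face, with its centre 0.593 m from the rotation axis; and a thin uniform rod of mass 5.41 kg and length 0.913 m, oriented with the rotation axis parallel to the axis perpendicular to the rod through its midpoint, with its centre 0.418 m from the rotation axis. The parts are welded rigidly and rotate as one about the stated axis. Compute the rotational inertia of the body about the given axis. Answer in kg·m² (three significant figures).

Thin ring: I_cm = MR² = (4.68)(0.309)² = 0.44685 kg·m²; centre at d = 0.569 m, so the parallel axis theorem gives I = 0.44685 + (4.68)(0.569)² = 1.9621 kg·m².
Rectangular plate: I_cm = (1/12)M(a²+b²) = (1/12)(0.267)[(0.385)² + (0.792)²] = 0.017255 kg·m²; axis through the centre, so I = 0.017255 kg·m².
Solid disk: I_cm = (1/2)MR² = (1/2)(1.41)(0.505)² = 0.17979 kg·m²; centre at d = 0.593 m, so the parallel axis theorem gives I = 0.17979 + (1.41)(0.593)² = 0.67562 kg·m².
Thin rod: I_cm = (1/12)ML² = (1/12)(5.41)(0.913)² = 0.3758 kg·m²; centre at d = 0.418 m, so the parallel axis theorem gives I = 0.3758 + (5.41)(0.418)² = 1.3211 kg·m².
Total I = 1.9621 + 0.017255 + 0.67562 + 1.3211 = 3.976 kg·m².

3.98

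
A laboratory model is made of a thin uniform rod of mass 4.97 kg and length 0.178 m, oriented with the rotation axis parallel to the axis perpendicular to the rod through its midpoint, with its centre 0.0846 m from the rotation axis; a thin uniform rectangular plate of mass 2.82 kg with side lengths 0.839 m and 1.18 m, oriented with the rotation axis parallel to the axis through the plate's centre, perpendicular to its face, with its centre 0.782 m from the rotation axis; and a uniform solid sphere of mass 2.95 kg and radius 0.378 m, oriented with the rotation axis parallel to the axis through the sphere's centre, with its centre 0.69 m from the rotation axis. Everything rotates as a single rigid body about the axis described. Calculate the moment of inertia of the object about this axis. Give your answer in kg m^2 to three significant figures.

3.84

Thin rod: I_cm = (1/12)ML² = (1/12)(4.97)(0.178)² = 0.013122 kg m^2; centre at d = 0.0846 m, so I = I_cm + Md² gives I = 0.013122 + (4.97)(0.0846)² = 0.048694 kg m^2.
Rectangular plate: I_cm = (1/12)M(a²+b²) = (1/12)(2.82)[(0.839)² + (1.18)²] = 0.49264 kg m^2; centre at d = 0.782 m, so I = I_cm + Md² gives I = 0.49264 + (2.82)(0.782)² = 2.2171 kg m^2.
Solid sphere: I_cm = (2/5)MR² = (2/5)(2.95)(0.378)² = 0.1686 kg m^2; centre at d = 0.69 m, so I = I_cm + Md² gives I = 0.1686 + (2.95)(0.69)² = 1.5731 kg m^2.
Total I = 0.048694 + 2.2171 + 1.5731 = 3.8389 kg m^2.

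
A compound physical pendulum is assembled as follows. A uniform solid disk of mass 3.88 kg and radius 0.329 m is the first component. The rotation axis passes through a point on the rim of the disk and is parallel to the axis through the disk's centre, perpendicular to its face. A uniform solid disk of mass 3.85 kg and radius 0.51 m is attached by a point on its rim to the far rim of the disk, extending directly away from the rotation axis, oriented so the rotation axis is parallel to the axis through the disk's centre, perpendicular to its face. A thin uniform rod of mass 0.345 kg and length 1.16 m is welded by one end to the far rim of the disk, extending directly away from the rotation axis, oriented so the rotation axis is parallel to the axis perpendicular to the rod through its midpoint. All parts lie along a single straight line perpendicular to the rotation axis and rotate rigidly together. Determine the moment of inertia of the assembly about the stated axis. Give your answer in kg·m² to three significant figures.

Solid disk: I_cm = (1/2)MR² = (1/2)(3.88)(0.329)² = 0.20999 kg·m²; centre at d = 0.329 m, so the parallel axis theorem gives I = 0.20999 + (3.88)(0.329)² = 0.62996 kg·m².
Solid disk: I_cm = (1/2)MR² = (1/2)(3.85)(0.51)² = 0.50069 kg·m²; centre at d = 0.329 + 0.329 + 0.51 = 1.168 m, so the parallel axis theorem gives I = 0.50069 + (3.85)(1.168)² = 5.753 kg·m².
Thin rod: I_cm = (1/12)ML² = (1/12)(0.345)(1.16)² = 0.038686 kg·m²; centre at d = 0.329 + 0.329 + 0.51 + 0.51 + 0.58 = 2.258 m, so the parallel axis theorem gives I = 0.038686 + (0.345)(2.258)² = 1.7977 kg·m².
Total I = 0.62996 + 5.753 + 1.7977 = 8.1806 kg·m².

8.18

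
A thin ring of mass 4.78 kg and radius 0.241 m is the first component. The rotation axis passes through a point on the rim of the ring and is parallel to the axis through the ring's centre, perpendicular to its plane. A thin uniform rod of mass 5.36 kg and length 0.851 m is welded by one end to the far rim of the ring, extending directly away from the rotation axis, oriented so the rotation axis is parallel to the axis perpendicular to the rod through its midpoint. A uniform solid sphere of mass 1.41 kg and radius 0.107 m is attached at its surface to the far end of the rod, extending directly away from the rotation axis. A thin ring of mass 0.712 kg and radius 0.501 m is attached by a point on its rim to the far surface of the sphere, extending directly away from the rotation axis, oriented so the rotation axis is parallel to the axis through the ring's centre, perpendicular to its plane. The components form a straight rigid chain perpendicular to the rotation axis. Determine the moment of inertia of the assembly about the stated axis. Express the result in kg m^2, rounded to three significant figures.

Thin ring: I_cm = MR² = (4.78)(0.241)² = 0.27763 kg m^2; centre at d = 0.241 m, so the parallel axis theorem gives I = 0.27763 + (4.78)(0.241)² = 0.55525 kg m^2.
Thin rod: I_cm = (1/12)ML² = (1/12)(5.36)(0.851)² = 0.32348 kg m^2; centre at d = 0.241 + 0.241 + 0.4255 = 0.9075 m, so the parallel axis theorem gives I = 0.32348 + (5.36)(0.9075)² = 4.7377 kg m^2.
Solid sphere: I_cm = (2/5)MR² = (2/5)(1.41)(0.107)² = 0.0064572 kg m^2; centre at d = 0.241 + 0.241 + 0.4255 + 0.4255 + 0.107 = 1.44 m, so the parallel axis theorem gives I = 0.0064572 + (1.41)(1.44)² = 2.9302 kg m^2.
Thin ring: I_cm = MR² = (0.712)(0.501)² = 0.17871 kg m^2; centre at d = 0.241 + 0.241 + 0.4255 + 0.4255 + 0.107 + 0.107 + 0.501 = 2.048 m, so the parallel axis theorem gives I = 0.17871 + (0.712)(2.048)² = 3.1651 kg m^2.
Total I = 0.55525 + 4.7377 + 2.9302 + 3.1651 = 11.388 kg m^2.

11.4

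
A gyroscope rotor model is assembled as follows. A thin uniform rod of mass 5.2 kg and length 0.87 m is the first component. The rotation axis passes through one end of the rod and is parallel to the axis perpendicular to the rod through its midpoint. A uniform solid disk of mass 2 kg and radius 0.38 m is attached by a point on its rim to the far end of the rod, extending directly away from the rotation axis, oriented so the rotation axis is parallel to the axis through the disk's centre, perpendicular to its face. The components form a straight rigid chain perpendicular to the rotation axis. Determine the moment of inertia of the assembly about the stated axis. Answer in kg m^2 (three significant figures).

4.58

Thin rod: I_cm = (1/12)ML² = (1/12)(5.2)(0.87)² = 0.32799 kg m^2; centre at d = 0.435 m, so the parallel axis theorem gives I = 0.32799 + (5.2)(0.435)² = 1.312 kg m^2.
Solid disk: I_cm = (1/2)MR² = (1/2)(2)(0.38)² = 0.1444 kg m^2; centre at d = 0.435 + 0.435 + 0.38 = 1.25 m, so the parallel axis theorem gives I = 0.1444 + (2)(1.25)² = 3.2694 kg m^2.
Total I = 1.312 + 3.2694 = 4.5814 kg m^2.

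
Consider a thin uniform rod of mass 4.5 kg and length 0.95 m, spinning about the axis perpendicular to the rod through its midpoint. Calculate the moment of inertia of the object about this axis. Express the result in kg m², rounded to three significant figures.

I_cm = (1/12)ML² = (1/12)(4.5)(0.95)² = 0.33844 kg m²; axis through the centre, so I = 0.33844 kg m².

0.338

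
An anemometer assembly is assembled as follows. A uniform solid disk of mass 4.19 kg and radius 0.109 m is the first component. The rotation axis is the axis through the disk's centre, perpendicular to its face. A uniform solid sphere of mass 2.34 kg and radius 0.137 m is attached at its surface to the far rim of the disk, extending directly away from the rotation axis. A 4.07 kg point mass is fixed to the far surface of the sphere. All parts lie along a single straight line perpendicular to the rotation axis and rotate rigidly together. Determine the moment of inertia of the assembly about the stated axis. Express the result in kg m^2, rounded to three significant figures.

Solid disk: I_cm = (1/2)MR² = (1/2)(4.19)(0.109)² = 0.024891 kg m^2; axis through the centre, so I = 0.024891 kg m^2.
Solid sphere: I_cm = (2/5)MR² = (2/5)(2.34)(0.137)² = 0.017568 kg m^2; centre at d = 0.109 + 0.137 = 0.246 m, so I = I_cm + Md² gives I = 0.017568 + (2.34)(0.246)² = 0.15918 kg m^2.
Point mass: I_cm = 0; centre at d = 0.109 + 0.137 + 0.137 = 0.383 m, so I = I_cm + Md² gives I = 0 + (4.07)(0.383)² = 0.59702 kg m^2.
Total I = 0.024891 + 0.15918 + 0.59702 = 0.78109 kg m^2.

0.781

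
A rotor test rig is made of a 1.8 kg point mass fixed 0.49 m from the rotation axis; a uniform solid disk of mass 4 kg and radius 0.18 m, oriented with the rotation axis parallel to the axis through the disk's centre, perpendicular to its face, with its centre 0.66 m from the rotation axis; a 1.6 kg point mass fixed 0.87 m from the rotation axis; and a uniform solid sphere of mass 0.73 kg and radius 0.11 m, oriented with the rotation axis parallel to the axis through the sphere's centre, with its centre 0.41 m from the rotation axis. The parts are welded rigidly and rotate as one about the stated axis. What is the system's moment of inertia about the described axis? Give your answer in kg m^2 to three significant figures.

3.58

Point mass: I_cm = 0; centre at d = 0.49 m, so I = I_cm + Md² gives I = 0 + (1.8)(0.49)² = 0.43218 kg m^2.
Solid disk: I_cm = (1/2)MR² = (1/2)(4)(0.18)² = 0.0648 kg m^2; centre at d = 0.66 m, so I = I_cm + Md² gives I = 0.0648 + (4)(0.66)² = 1.8072 kg m^2.
Point mass: I_cm = 0; centre at d = 0.87 m, so I = I_cm + Md² gives I = 0 + (1.6)(0.87)² = 1.211 kg m^2.
Solid sphere: I_cm = (2/5)MR² = (2/5)(0.73)(0.11)² = 0.0035332 kg m^2; centre at d = 0.41 m, so I = I_cm + Md² gives I = 0.0035332 + (0.73)(0.41)² = 0.12625 kg m^2.
Total I = 0.43218 + 1.8072 + 1.211 + 0.12625 = 3.5767 kg m^2.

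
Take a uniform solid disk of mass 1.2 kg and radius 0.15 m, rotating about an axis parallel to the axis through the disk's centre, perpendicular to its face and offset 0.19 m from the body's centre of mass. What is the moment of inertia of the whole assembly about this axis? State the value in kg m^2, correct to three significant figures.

I_cm = (1/2)MR² = (1/2)(1.2)(0.15)² = 0.0135 kg m^2; centre at d = 0.19 m, so the parallel axis theorem gives I = 0.0135 + (1.2)(0.19)² = 0.05682 kg m^2.

0.0568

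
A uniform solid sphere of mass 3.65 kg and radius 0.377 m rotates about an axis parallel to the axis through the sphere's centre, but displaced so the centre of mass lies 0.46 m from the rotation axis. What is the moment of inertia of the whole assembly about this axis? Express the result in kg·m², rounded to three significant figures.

I_cm = (2/5)MR² = (2/5)(3.65)(0.377)² = 0.20751 kg·m²; centre at d = 0.46 m, so I = I_cm + Md² gives I = 0.20751 + (3.65)(0.46)² = 0.97985 kg·m².

0.980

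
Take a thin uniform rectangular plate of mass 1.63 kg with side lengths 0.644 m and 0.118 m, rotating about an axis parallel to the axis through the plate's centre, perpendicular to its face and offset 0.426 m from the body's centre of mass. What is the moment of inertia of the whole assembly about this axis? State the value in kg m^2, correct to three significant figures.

I_cm = (1/12)M(a²+b²) = (1/12)(1.63)[(0.644)² + (0.118)²] = 0.058226 kg m^2; centre at d = 0.426 m, so the parallel axis theorem gives I = 0.058226 + (1.63)(0.426)² = 0.35403 kg m^2.

0.354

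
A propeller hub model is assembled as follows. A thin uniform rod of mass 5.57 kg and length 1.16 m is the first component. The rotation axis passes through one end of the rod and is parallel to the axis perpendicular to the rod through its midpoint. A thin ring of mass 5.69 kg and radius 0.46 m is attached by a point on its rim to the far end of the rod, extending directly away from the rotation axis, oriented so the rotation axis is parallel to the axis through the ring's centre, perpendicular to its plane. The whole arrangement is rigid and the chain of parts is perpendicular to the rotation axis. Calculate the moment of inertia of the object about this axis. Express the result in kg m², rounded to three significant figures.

18.6

Thin rod: I_cm = (1/12)ML² = (1/12)(5.57)(1.16)² = 0.62458 kg m²; centre at d = 0.58 m, so I = I_cm + Md² gives I = 0.62458 + (5.57)(0.58)² = 2.4983 kg m².
Thin ring: I_cm = MR² = (5.69)(0.46)² = 1.204 kg m²; centre at d = 0.58 + 0.58 + 0.46 = 1.62 m, so I = I_cm + Md² gives I = 1.204 + (5.69)(1.62)² = 16.137 kg m².
Total I = 2.4983 + 16.137 = 18.635 kg m².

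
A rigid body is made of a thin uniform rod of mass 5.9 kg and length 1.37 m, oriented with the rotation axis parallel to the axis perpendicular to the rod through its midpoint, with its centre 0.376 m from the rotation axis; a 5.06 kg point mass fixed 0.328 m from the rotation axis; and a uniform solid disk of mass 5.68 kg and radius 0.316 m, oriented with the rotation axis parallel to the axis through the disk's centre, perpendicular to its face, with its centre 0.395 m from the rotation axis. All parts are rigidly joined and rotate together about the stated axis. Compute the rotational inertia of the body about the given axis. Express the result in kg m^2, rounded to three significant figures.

3.47

Thin rod: I_cm = (1/12)ML² = (1/12)(5.9)(1.37)² = 0.92281 kg m^2; centre at d = 0.376 m, so I = I_cm + Md² gives I = 0.92281 + (5.9)(0.376)² = 1.7569 kg m^2.
Point mass: I_cm = 0; centre at d = 0.328 m, so I = I_cm + Md² gives I = 0 + (5.06)(0.328)² = 0.54438 kg m^2.
Solid disk: I_cm = (1/2)MR² = (1/2)(5.68)(0.316)² = 0.28359 kg m^2; centre at d = 0.395 m, so I = I_cm + Md² gives I = 0.28359 + (5.68)(0.395)² = 1.1698 kg m^2.
Total I = 1.7569 + 0.54438 + 1.1698 = 3.4711 kg m^2.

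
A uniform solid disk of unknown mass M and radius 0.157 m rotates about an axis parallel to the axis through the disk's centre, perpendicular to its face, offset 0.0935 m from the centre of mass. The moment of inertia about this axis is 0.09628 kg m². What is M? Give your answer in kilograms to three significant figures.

I = I_cm + Md² = (1/2)MR² + Md² = M·[0.5·(0.157)² + (0.0935)²] = M·0.021067.
So M = 0.09628 / 0.021067 = 4.5702 kg.

4.57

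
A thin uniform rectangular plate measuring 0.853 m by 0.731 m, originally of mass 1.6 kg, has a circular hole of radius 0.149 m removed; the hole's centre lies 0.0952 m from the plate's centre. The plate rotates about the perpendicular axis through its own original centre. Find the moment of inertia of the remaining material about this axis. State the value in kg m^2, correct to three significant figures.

Unpierced body about its centre: I₀ = (1/12)M(a²+b²) = (1/12)(1.6)[(0.853)² + (0.731)²] = 0.16826 kg m^2.
The removed disk has mass m = M·πr²/(ab) = (1.6)·π(0.149)²/(0.853·0.731) = 0.17897 kg (same uniform areal density).
Its moment of inertia about the rotation axis (parallel-axis theorem): I_hole = (1/2)mr² + md² = (1/2)(0.17897)(0.149)² + (0.17897)(0.0952)² = 0.0036086 kg m^2.
Treating the hole as negative mass, I = I₀ − I_hole = 0.16826 − 0.0036086 = 0.16465 kg m^2.

0.165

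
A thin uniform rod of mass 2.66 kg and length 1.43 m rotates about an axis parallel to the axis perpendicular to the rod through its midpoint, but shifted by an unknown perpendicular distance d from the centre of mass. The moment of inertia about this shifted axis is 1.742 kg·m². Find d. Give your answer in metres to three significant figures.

About the centre-of-mass axis, I_cm = (1/12)ML² = (1/12)(2.66)(1.43)² = 0.45329 kg·m².
Parallel axis theorem: I = I_cm + Md², so Md² = 1.742 − 0.45329 = 1.2887 kg·m².
d = √(1.2887 / 2.66) = 0.69605 m.

0.696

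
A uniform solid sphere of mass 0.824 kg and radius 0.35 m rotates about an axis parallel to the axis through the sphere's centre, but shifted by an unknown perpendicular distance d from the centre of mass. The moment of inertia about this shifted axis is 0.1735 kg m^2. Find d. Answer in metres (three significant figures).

About the centre-of-mass axis, I_cm = (2/5)MR² = (2/5)(0.824)(0.35)² = 0.040376 kg m^2.
Parallel axis theorem: I = I_cm + Md², so Md² = 0.1735 − 0.040376 = 0.13312 kg m^2.
d = √(0.13312 / 0.824) = 0.40194 m.

0.402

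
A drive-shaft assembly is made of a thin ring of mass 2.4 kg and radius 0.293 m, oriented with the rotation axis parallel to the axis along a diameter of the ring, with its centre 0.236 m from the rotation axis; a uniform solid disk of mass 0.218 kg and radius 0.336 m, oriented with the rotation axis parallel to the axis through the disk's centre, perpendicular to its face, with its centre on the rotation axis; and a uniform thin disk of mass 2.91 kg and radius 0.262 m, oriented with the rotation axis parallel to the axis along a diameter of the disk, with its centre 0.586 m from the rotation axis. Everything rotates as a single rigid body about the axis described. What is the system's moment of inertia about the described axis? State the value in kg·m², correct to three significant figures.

1.30

Thin ring: I_cm = (1/2)MR² = (1/2)(2.4)(0.293)² = 0.10302 kg·m²; centre at d = 0.236 m, so I = I_cm + Md² gives I = 0.10302 + (2.4)(0.236)² = 0.23669 kg·m².
Solid disk: I_cm = (1/2)MR² = (1/2)(0.218)(0.336)² = 0.012306 kg·m²; axis through the centre, so I = 0.012306 kg·m².
Thin disk: I_cm = (1/4)MR² = (1/4)(2.91)(0.262)² = 0.049939 kg·m²; centre at d = 0.586 m, so I = I_cm + Md² gives I = 0.049939 + (2.91)(0.586)² = 1.0492 kg·m².
Total I = 0.23669 + 0.012306 + 1.0492 = 1.2982 kg·m².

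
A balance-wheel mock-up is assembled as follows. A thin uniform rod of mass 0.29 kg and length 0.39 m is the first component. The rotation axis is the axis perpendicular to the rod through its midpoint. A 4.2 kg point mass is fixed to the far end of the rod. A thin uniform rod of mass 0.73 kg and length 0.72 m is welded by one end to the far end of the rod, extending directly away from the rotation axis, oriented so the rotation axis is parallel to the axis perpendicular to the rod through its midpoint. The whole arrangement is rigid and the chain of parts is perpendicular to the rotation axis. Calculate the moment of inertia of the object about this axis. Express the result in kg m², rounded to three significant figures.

0.420

Thin rod: I_cm = (1/12)ML² = (1/12)(0.29)(0.39)² = 0.0036757 kg m²; axis through the centre, so I = 0.0036757 kg m².
Point mass: I_cm = 0; centre at d = 0.195 m, so the parallel axis theorem gives I = 0 + (4.2)(0.195)² = 0.15971 kg m².
Thin rod: I_cm = (1/12)ML² = (1/12)(0.73)(0.72)² = 0.031536 kg m²; centre at d = 0.195 + 0.36 = 0.555 m, so the parallel axis theorem gives I = 0.031536 + (0.73)(0.555)² = 0.25639 kg m².
Total I = 0.0036757 + 0.15971 + 0.25639 = 0.41977 kg m².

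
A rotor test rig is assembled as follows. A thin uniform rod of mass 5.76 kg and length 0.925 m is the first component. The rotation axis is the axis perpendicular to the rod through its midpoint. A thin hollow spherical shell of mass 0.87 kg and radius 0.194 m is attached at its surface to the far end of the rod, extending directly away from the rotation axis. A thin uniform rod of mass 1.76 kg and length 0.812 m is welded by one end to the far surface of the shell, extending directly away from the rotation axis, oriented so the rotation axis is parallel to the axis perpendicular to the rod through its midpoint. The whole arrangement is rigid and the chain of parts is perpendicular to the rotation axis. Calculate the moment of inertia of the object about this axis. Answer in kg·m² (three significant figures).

3.68

Thin rod: I_cm = (1/12)ML² = (1/12)(5.76)(0.925)² = 0.4107 kg·m²; axis through the centre, so I = 0.4107 kg·m².
Spherical shell: I_cm = (2/3)MR² = (2/3)(0.87)(0.194)² = 0.021829 kg·m²; centre at d = 0.4625 + 0.194 = 0.6565 m, so I = I_cm + Md² gives I = 0.021829 + (0.87)(0.6565)² = 0.39679 kg·m².
Thin rod: I_cm = (1/12)ML² = (1/12)(1.76)(0.812)² = 0.096704 kg·m²; centre at d = 0.4625 + 0.194 + 0.194 + 0.406 = 1.2565 m, so I = I_cm + Md² gives I = 0.096704 + (1.76)(1.2565)² = 2.8754 kg·m².
Total I = 0.4107 + 0.39679 + 2.8754 = 3.6829 kg·m².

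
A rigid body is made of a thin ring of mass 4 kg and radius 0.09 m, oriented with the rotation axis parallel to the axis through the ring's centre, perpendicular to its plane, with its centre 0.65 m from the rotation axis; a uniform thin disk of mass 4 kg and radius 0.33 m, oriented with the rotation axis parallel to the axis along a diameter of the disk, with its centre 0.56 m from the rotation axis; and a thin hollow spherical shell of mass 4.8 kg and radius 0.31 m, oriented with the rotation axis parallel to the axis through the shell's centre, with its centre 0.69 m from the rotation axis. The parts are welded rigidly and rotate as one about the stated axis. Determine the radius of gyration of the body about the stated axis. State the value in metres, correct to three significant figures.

Thin ring: I_cm = MR² = (4)(0.09)² = 0.0324 kg m²; centre at d = 0.65 m, so I = I_cm + Md² gives I = 0.0324 + (4)(0.65)² = 1.7224 kg m².
Thin disk: I_cm = (1/4)MR² = (1/4)(4)(0.33)² = 0.1089 kg m²; centre at d = 0.56 m, so I = I_cm + Md² gives I = 0.1089 + (4)(0.56)² = 1.3633 kg m².
Spherical shell: I_cm = (2/3)MR² = (2/3)(4.8)(0.31)² = 0.30752 kg m²; centre at d = 0.69 m, so I = I_cm + Md² gives I = 0.30752 + (4.8)(0.69)² = 2.5928 kg m².
Total I = 5.6785 kg m²; total mass M = 12.8 kg.
k = √(I/M) = √(5.6785/12.8) = 0.66606 m.

0.666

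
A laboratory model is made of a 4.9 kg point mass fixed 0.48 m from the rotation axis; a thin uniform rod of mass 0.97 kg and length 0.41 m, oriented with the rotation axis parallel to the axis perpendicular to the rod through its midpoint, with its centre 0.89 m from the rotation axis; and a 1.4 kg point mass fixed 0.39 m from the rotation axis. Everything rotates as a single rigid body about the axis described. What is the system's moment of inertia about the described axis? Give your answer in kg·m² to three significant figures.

2.12

Point mass: I_cm = 0; centre at d = 0.48 m, so I = I_cm + Md² gives I = 0 + (4.9)(0.48)² = 1.129 kg·m².
Thin rod: I_cm = (1/12)ML² = (1/12)(0.97)(0.41)² = 0.013588 kg·m²; centre at d = 0.89 m, so I = I_cm + Md² gives I = 0.013588 + (0.97)(0.89)² = 0.78193 kg·m².
Point mass: I_cm = 0; centre at d = 0.39 m, so I = I_cm + Md² gives I = 0 + (1.4)(0.39)² = 0.21294 kg·m².
Total I = 1.129 + 0.78193 + 0.21294 = 2.1238 kg·m².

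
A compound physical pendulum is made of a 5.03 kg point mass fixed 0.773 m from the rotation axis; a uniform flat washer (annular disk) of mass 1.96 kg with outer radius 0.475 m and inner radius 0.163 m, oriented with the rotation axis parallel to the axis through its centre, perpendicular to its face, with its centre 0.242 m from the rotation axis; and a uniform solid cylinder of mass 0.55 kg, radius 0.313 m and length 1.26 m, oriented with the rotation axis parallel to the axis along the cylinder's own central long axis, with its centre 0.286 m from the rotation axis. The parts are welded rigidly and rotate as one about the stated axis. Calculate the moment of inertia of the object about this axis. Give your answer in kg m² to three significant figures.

3.44

Point mass: I_cm = 0; centre at d = 0.773 m, so I = I_cm + Md² gives I = 0 + (5.03)(0.773)² = 3.0056 kg m².
Annular disk: I_cm = (1/2)M(R²+r²) = (1/2)(1.96)[(0.475)² + (0.163)²] = 0.24715 kg m²; centre at d = 0.242 m, so I = I_cm + Md² gives I = 0.24715 + (1.96)(0.242)² = 0.36194 kg m².
Solid cylinder: I_cm = (1/2)MR² = (1/2)(0.55)(0.313)² = 0.026941 kg m²; centre at d = 0.286 m, so I = I_cm + Md² gives I = 0.026941 + (0.55)(0.286)² = 0.071929 kg m².
Total I = 3.0056 + 0.36194 + 0.071929 = 3.4394 kg m².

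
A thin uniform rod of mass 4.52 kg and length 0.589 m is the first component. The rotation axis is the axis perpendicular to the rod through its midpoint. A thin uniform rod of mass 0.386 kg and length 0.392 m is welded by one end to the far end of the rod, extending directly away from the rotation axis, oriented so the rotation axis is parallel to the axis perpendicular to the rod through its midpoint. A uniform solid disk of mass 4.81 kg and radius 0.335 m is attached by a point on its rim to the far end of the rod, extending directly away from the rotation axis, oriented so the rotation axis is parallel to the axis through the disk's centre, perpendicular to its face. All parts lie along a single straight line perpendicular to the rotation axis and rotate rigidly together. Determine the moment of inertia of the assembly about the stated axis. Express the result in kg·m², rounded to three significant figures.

5.52

Thin rod: I_cm = (1/12)ML² = (1/12)(4.52)(0.589)² = 0.13067 kg·m²; axis through the centre, so I = 0.13067 kg·m².
Thin rod: I_cm = (1/12)ML² = (1/12)(0.386)(0.392)² = 0.0049429 kg·m²; centre at d = 0.2945 + 0.196 = 0.4905 m, so I = I_cm + Md² gives I = 0.0049429 + (0.386)(0.4905)² = 0.097811 kg·m².
Solid disk: I_cm = (1/2)MR² = (1/2)(4.81)(0.335)² = 0.2699 kg·m²; centre at d = 0.2945 + 0.196 + 0.196 + 0.335 = 1.0215 m, so I = I_cm + Md² gives I = 0.2699 + (4.81)(1.0215)² = 5.289 kg·m².
Total I = 0.13067 + 0.097811 + 5.289 = 5.5174 kg·m².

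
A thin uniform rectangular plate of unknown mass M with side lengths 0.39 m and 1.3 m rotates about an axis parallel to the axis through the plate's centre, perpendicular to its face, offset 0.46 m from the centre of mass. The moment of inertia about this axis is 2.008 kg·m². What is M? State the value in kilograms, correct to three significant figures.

5.50

I = I_cm + Md² = (1/12)M(a²+b²) + Md² = M·[0.0833333·[(0.39)² + (1.3)²] + (0.46)²] = M·0.36511.
So M = 2.008 / 0.36511 = 5.4997 kg.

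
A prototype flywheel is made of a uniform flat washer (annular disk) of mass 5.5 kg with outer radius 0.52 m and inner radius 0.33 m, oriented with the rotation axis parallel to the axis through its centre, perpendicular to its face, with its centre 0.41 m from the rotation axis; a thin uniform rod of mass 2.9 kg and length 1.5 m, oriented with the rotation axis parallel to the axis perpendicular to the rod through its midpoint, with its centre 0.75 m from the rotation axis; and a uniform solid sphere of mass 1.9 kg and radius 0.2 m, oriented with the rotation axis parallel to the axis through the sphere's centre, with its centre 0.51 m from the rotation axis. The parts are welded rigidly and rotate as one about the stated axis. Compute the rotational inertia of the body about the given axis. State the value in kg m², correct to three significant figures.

Annular disk: I_cm = (1/2)M(R²+r²) = (1/2)(5.5)[(0.52)² + (0.33)²] = 1.0431 kg m²; centre at d = 0.41 m, so I = I_cm + Md² gives I = 1.0431 + (5.5)(0.41)² = 1.9676 kg m².
Thin rod: I_cm = (1/12)ML² = (1/12)(2.9)(1.5)² = 0.54375 kg m²; centre at d = 0.75 m, so I = I_cm + Md² gives I = 0.54375 + (2.9)(0.75)² = 2.175 kg m².
Solid sphere: I_cm = (2/5)MR² = (2/5)(1.9)(0.2)² = 0.0304 kg m²; centre at d = 0.51 m, so I = I_cm + Md² gives I = 0.0304 + (1.9)(0.51)² = 0.52459 kg m².
Total I = 1.9676 + 2.175 + 0.52459 = 4.6672 kg m².

4.67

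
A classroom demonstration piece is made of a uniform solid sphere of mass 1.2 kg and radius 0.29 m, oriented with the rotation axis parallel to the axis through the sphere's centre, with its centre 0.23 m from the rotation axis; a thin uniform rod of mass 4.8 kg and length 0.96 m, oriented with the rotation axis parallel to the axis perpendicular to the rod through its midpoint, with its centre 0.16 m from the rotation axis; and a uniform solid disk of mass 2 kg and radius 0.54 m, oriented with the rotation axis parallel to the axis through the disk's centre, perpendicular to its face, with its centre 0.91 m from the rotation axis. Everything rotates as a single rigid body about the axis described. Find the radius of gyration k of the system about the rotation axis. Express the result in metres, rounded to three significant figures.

Solid sphere: I_cm = (2/5)MR² = (2/5)(1.2)(0.29)² = 0.040368 kg·m²; centre at d = 0.23 m, so I = I_cm + Md² gives I = 0.040368 + (1.2)(0.23)² = 0.10385 kg·m².
Thin rod: I_cm = (1/12)ML² = (1/12)(4.8)(0.96)² = 0.36864 kg·m²; centre at d = 0.16 m, so I = I_cm + Md² gives I = 0.36864 + (4.8)(0.16)² = 0.49152 kg·m².
Solid disk: I_cm = (1/2)MR² = (1/2)(2)(0.54)² = 0.2916 kg·m²; centre at d = 0.91 m, so I = I_cm + Md² gives I = 0.2916 + (2)(0.91)² = 1.9478 kg·m².
Total I = 2.5432 kg·m²; total mass M = 8 kg.
k = √(I/M) = √(2.5432/8) = 0.56382 m.

0.564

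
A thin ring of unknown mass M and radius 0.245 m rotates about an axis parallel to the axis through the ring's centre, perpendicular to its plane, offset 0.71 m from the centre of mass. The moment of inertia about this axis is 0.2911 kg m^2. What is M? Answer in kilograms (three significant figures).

I = I_cm + Md² = MR² + Md² = M·[1·(0.245)² + (0.71)²] = M·0.56412.
So M = 0.2911 / 0.56412 = 0.51602 kg.

0.516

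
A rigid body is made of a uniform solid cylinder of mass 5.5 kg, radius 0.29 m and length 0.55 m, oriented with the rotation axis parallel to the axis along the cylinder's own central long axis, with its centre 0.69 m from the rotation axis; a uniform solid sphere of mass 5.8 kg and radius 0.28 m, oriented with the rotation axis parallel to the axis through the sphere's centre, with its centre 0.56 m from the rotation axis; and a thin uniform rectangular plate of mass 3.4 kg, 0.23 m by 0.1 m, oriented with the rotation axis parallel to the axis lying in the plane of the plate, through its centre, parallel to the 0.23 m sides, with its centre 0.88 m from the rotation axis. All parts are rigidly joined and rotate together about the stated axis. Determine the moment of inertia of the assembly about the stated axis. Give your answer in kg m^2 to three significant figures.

7.49

Solid cylinder: I_cm = (1/2)MR² = (1/2)(5.5)(0.29)² = 0.23127 kg m^2; centre at d = 0.69 m, so I = I_cm + Md² gives I = 0.23127 + (5.5)(0.69)² = 2.8498 kg m^2.
Solid sphere: I_cm = (2/5)MR² = (2/5)(5.8)(0.28)² = 0.18189 kg m^2; centre at d = 0.56 m, so I = I_cm + Md² gives I = 0.18189 + (5.8)(0.56)² = 2.0008 kg m^2.
Rectangular plate: I_cm = (1/12)Mb² = (1/12)(3.4)(0.1)² = 0.0028333 kg m^2; centre at d = 0.88 m, so I = I_cm + Md² gives I = 0.0028333 + (3.4)(0.88)² = 2.6358 kg m^2.
Total I = 2.8498 + 2.0008 + 2.6358 = 7.4864 kg m^2.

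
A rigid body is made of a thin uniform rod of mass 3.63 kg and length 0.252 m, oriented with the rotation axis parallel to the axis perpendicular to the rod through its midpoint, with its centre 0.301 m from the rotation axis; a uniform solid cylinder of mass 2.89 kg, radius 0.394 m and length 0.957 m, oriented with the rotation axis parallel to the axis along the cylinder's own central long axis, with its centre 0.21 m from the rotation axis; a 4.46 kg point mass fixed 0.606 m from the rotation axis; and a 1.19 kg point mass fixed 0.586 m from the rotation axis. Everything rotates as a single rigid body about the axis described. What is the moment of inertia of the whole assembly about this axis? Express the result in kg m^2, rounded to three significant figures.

2.75

Thin rod: I_cm = (1/12)ML² = (1/12)(3.63)(0.252)² = 0.01921 kg m^2; centre at d = 0.301 m, so I = I_cm + Md² gives I = 0.01921 + (3.63)(0.301)² = 0.34809 kg m^2.
Solid cylinder: I_cm = (1/2)MR² = (1/2)(2.89)(0.394)² = 0.22432 kg m^2; centre at d = 0.21 m, so I = I_cm + Md² gives I = 0.22432 + (2.89)(0.21)² = 0.35177 kg m^2.
Point mass: I_cm = 0; centre at d = 0.606 m, so I = I_cm + Md² gives I = 0 + (4.46)(0.606)² = 1.6379 kg m^2.
Point mass: I_cm = 0; centre at d = 0.586 m, so I = I_cm + Md² gives I = 0 + (1.19)(0.586)² = 0.40864 kg m^2.
Total I = 0.34809 + 0.35177 + 1.6379 + 0.40864 = 2.7464 kg m^2.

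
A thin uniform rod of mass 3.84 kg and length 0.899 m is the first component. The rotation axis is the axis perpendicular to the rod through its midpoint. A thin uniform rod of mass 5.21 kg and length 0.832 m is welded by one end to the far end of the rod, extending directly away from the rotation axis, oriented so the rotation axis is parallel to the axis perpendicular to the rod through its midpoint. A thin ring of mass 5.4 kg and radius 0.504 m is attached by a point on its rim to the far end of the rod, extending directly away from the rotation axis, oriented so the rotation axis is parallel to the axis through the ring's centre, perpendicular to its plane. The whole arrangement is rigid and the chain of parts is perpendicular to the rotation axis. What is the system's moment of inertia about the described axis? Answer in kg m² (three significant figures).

Thin rod: I_cm = (1/12)ML² = (1/12)(3.84)(0.899)² = 0.25862 kg m²; axis through the centre, so I = 0.25862 kg m².
Thin rod: I_cm = (1/12)ML² = (1/12)(5.21)(0.832)² = 0.30054 kg m²; centre at d = 0.4495 + 0.416 = 0.8655 m, so I = I_cm + Md² gives I = 0.30054 + (5.21)(0.8655)² = 4.2033 kg m².
Thin ring: I_cm = MR² = (5.4)(0.504)² = 1.3717 kg m²; centre at d = 0.4495 + 0.416 + 0.416 + 0.504 = 1.7855 m, so I = I_cm + Md² gives I = 1.3717 + (5.4)(1.7855)² = 18.587 kg m².
Total I = 0.25862 + 4.2033 + 18.587 = 23.049 kg m².

23.0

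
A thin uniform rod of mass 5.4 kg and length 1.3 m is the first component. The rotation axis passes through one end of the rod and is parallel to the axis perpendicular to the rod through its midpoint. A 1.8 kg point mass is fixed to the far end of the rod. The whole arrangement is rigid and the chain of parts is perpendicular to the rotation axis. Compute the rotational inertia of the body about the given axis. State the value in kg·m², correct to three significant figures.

Thin rod: I_cm = (1/12)ML² = (1/12)(5.4)(1.3)² = 0.7605 kg·m²; centre at d = 0.65 m, so I = I_cm + Md² gives I = 0.7605 + (5.4)(0.65)² = 3.042 kg·m².
Point mass: I_cm = 0; centre at d = 0.65 + 0.65 = 1.3 m, so I = I_cm + Md² gives I = 0 + (1.8)(1.3)² = 3.042 kg·m².
Total I = 3.042 + 3.042 = 6.084 kg·m².

6.08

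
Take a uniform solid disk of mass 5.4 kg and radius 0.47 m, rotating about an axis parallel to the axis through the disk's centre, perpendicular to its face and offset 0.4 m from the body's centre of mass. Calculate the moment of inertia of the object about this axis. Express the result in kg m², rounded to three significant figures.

1.46

I_cm = (1/2)MR² = (1/2)(5.4)(0.47)² = 0.59643 kg m²; centre at d = 0.4 m, so the parallel axis theorem gives I = 0.59643 + (5.4)(0.4)² = 1.4604 kg m².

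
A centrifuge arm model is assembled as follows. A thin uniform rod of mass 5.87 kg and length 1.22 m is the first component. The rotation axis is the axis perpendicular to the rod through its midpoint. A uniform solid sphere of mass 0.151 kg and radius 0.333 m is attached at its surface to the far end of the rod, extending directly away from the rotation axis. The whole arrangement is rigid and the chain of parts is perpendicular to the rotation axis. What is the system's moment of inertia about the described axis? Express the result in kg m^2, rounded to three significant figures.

Thin rod: I_cm = (1/12)ML² = (1/12)(5.87)(1.22)² = 0.72808 kg m^2; axis through the centre, so I = 0.72808 kg m^2.
Solid sphere: I_cm = (2/5)MR² = (2/5)(0.151)(0.333)² = 0.0066977 kg m^2; centre at d = 0.61 + 0.333 = 0.943 m, so the parallel axis theorem gives I = 0.0066977 + (0.151)(0.943)² = 0.14097 kg m^2.
Total I = 0.72808 + 0.14097 = 0.86905 kg m^2.

0.869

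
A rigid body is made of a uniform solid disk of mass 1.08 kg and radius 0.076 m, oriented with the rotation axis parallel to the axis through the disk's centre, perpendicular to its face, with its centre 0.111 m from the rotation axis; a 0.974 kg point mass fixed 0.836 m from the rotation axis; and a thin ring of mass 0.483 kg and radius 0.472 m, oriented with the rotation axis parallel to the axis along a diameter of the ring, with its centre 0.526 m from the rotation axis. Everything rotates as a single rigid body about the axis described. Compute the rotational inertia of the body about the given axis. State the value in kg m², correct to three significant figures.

Solid disk: I_cm = (1/2)MR² = (1/2)(1.08)(0.076)² = 0.003119 kg m²; centre at d = 0.111 m, so I = I_cm + Md² gives I = 0.003119 + (1.08)(0.111)² = 0.016426 kg m².
Point mass: I_cm = 0; centre at d = 0.836 m, so I = I_cm + Md² gives I = 0 + (0.974)(0.836)² = 0.68072 kg m².
Thin ring: I_cm = (1/2)MR² = (1/2)(0.483)(0.472)² = 0.053802 kg m²; centre at d = 0.526 m, so I = I_cm + Md² gives I = 0.053802 + (0.483)(0.526)² = 0.18744 kg m².
Total I = 0.016426 + 0.68072 + 0.18744 = 0.88459 kg m².

0.885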